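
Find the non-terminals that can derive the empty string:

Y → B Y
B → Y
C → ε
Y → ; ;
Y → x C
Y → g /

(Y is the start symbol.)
ε-productions: C → ε
So C is immediately nullable.
No further non-terminal can be added: every production for the remaining non-terminals contains a terminal or a non-nullable non-terminal.
Nullable = { 'C' }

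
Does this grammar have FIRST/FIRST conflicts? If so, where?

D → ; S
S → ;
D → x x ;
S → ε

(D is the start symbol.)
A FIRST/FIRST conflict occurs when two productions N → α and N → β for the same non-terminal have FIRST(α) ∩ FIRST(β) ≠ ∅ (with ε ∈ FIRST of a nullable right-hand side, so two nullable alternatives also conflict).

Productions for D:
  D → ; S: FIRST = { ';' }
  D → x x ;: FIRST = { 'x' }
Productions for S:
  S → ;: FIRST = { ';' }
  S → ε: FIRST = { ε }

All alternatives of each non-terminal have pairwise disjoint FIRST sets.

Answer: No FIRST/FIRST conflicts.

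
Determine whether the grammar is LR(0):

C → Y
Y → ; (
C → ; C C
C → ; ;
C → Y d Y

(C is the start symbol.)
No. Shift-reduce conflict between [C → Y .] and [C → Y . d Y]

A grammar is LR(0) if no state in the canonical LR(0) collection has:
  - both a shift item (dot before a terminal) and a complete item (shift-reduce conflict), or
  - two or more complete items (reduce-reduce conflict; the accept item [C' → C .] counts as a complete item here).

Augment with C' → C and build the canonical LR(0) collection (I0 = CLOSURE({[C' → . C]}), then GOTO on every symbol after a dot until no new states appear). It has 11 states:
  I0: { [C → . ; ;], [C → . ; C C], [C → . Y d Y], [C → . Y], [C' → . C], [Y → . ; (] }  — shift
  I1: { [C → . ; ;], [C → . ; C C], [C → . Y d Y], [C → . Y], [C → ; . ;], [C → ; . C C], [Y → . ; (], [Y → ; . (] }  — shift
  I2: { [C' → C .] }  — accept
  I3: { [C → Y . d Y], [C → Y .] }  — shift, reduce
  I4: { [C → Y d . Y], [Y → . ; (] }  — shift
  I5: { [Y → ; . (] }  — shift
  I6: { [C → Y d Y .] }  — reduce
  I7: { [Y → ; ( .] }  — reduce
  I8: { [C → . ; ;], [C → . ; C C], [C → . Y d Y], [C → . Y], [C → ; . ;], [C → ; . C C], [C → ; ; .], [Y → . ; (], [Y → ; . (] }  — shift, reduce
  I9: { [C → . ; ;], [C → . ; C C], [C → . Y d Y], [C → . Y], [C → ; C . C], [Y → . ; (] }  — shift
  I10: { [C → ; C C .] }  — reduce

Conflict in state I3:
  Shift-reduce conflict between [C → Y .] and [C → Y . d Y]
So the grammar is NOT LR(0).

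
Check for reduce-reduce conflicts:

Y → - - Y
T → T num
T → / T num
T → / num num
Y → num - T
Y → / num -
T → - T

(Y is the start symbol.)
Augment with Y' → Y and build the canonical LR(0) collection (I0 = CLOSURE({[Y' → . Y]}), then GOTO on every symbol after a dot until no new states appear). It has 19 states:
  I0: { [Y → . - - Y], [Y → . / num -], [Y → . num - T], [Y' → . Y] }  — shift
  I1: { [Y → - . - Y] }  — shift
  I2: { [Y → / . num -] }  — shift
  I3: { [Y' → Y .] }  — accept
  I4: { [Y → num . - T] }  — shift
  I5: { [T → . - T], [T → . / T num], [T → . / num num], [T → . T num], [Y → num - . T] }  — shift
  I6: { [T → - . T], [T → . - T], [T → . / T num], [T → . / num num], [T → . T num] }  — shift
  I7: { [T → . - T], [T → . / T num], [T → . / num num], [T → . T num], [T → / . T num], [T → / . num num] }  — shift
  I8: { [T → T . num], [Y → num - T .] }  — shift, reduce
  I9: { [T → T num .] }  — reduce
  I10: { [T → / T . num], [T → T . num] }  — shift
  I11: { [T → / num . num] }  — shift
  I12: { [T → / num num .] }  — reduce
  I13: { [T → / T num .], [T → T num .] }  — 2 reduces
  I14: { [T → - T .], [T → T . num] }  — shift, reduce
  I15: { [Y → / num . -] }  — shift
  I16: { [Y → / num - .] }  — reduce
  I17: { [Y → - - . Y], [Y → . - - Y], [Y → . / num -], [Y → . num - T] }  — shift
  I18: { [Y → - - Y .] }  — reduce

I13 contains complete items [T → / T num .], [T → T num .] — reduce-reduce conflict.

Answer: Yes — I13: [T → / T num .] vs [T → T num .]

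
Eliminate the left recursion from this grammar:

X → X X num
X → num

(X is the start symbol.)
X is directly left-recursive. The standard transformation for
  A → A α₁ | ... | A α_m | β₁ | ... | β_n
is
  A  → β₁ A' | ... | β_n A'
  A' → α₁ A' | ... | α_m A' | ε

X → num becomes X → num X'
X → X X num becomes X' → X num X'
Add X' → ε

Resulting grammar:
X → num X'
X' → X num X'
X' → ε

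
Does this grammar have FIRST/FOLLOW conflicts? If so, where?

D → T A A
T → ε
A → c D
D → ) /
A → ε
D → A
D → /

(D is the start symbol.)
A FIRST/FOLLOW conflict occurs when a non-terminal N has a nullable alternative N → β (β ⇒* ε) and another alternative N → α with FIRST(α) ∩ FOLLOW(N) ≠ ∅: on such a lookahead the parser cannot decide between expanding α and letting N vanish via β.

Nullable non-terminals: A, D, T.
FIRST sets used below: FIRST(T) = { ε }, FIRST(A) = { 'c', ε }

A: nullable alternative(s) A → ε; FOLLOW(A) = { $, 'c' }
  A → c D: FIRST \ {ε} = { 'c' } — overlaps FOLLOW(A) on { 'c' }: CONFLICT
  A → ε: FIRST \ {ε} = { } — this is the only nullable alternative, skip

D: nullable alternative(s) D → T A A, D → A; FOLLOW(D) = { $, 'c' }
  D → T A A: FIRST \ {ε} = { 'c' } — overlaps FOLLOW(D) on { 'c' }: CONFLICT
  D → ) /: FIRST \ {ε} = { ')' } — disjoint from FOLLOW(D)
  D → A: FIRST \ {ε} = { 'c' } — overlaps FOLLOW(D) on { 'c' }: CONFLICT
  D → /: FIRST \ {ε} = { '/' } — disjoint from FOLLOW(D)
T has a nullable alternative but only one production, so nothing to check.

So the grammar has 3 FIRST/FOLLOW conflicts (marked CONFLICT above).

Answer: Yes. D → T A A with FOLLOW(D) on { 'c' }; D → A with FOLLOW(D) on { 'c' }; A → c D with FOLLOW(A) on { 'c' }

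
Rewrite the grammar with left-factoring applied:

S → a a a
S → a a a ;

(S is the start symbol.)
Left-factoring transforms A → αβ₁ | αβ₂ into A → αA' and A' → β₁ | β₂
(α is the longest common prefix among the alternatives). Repeat until
no nonterminal has two alternatives with a common prefix.

Round 1: S has alternatives sharing prefix 'a a a'. Introduce S': S → a a a S'
  Add: S' → ε
  Add: S' → ;

No remaining common prefixes — done.

Resulting grammar:
S → a a a S'
S' → ε
S' → ;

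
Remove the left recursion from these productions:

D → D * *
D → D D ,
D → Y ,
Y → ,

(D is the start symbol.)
D is directly left-recursive. The standard transformation for
  A → A α₁ | ... | A α_m | β₁ | ... | β_n
is
  A  → β₁ A' | ... | β_n A'
  A' → α₁ A' | ... | α_m A' | ε

D → Y , becomes D → Y , D'
D → D * * becomes D' → * * D'
D → D D , becomes D' → D , D'
Add D' → ε

Productions for other non-terminals are unchanged:
  Y → ,

Resulting grammar:
D → Y , D'
D' → * * D'
D' → D , D'
D' → ε
Y → ,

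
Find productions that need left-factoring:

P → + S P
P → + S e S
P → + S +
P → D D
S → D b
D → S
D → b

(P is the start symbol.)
Yes, P has productions with common prefix '+ S'

Left-factoring is needed when two productions for the same non-terminal
share a common prefix on the right-hand side.

Productions for P:
  P → + S P
  P → + S e S
  P → + S +
  P → D D
Productions for D:
  D → S
  D → b

Found common prefix '+ S' in productions for P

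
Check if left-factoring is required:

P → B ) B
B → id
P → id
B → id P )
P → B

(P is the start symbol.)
Yes, P has productions with common prefix 'B'; B has productions with common prefix 'id'

Left-factoring is needed when two productions for the same non-terminal
share a common prefix on the right-hand side.

Productions for P:
  P → B ) B
  P → id
  P → B
Productions for B:
  B → id
  B → id P )

Found common prefix 'B' in productions for P
Found common prefix 'id' in productions for B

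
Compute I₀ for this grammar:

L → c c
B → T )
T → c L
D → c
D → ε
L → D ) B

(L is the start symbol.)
First, augment the grammar with L' → L
I₀ = CLOSURE({ [L' → . L] }):
  [L' → . L] has the dot before L: add [L → . c c], [L → . D ) B]
  [L → . D ) B] has the dot before D: add [D → . c], [D → .]
No further items can be added.

I₀ = { [D → . c], [D → .], [L → . D ) B], [L → . c c], [L' → . L] }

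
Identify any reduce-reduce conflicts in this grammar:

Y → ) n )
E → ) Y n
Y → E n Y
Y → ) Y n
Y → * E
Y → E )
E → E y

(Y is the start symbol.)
Yes — I16: [E → ) Y n .] vs [Y → ) Y n .]

A reduce-reduce conflict occurs when an LR(0) state has two complete items [A → α .] and [B → β .] — both call for a reduction, and with no lookahead the parser cannot choose between them.

Augment with Y' → Y and build the canonical LR(0) collection (I0 = CLOSURE({[Y' → . Y]}), then GOTO on every symbol after a dot until no new states appear). It has 17 states:
  I0: { [E → . ) Y n], [E → . E y], [Y → . ) Y n], [Y → . ) n )], [Y → . * E], [Y → . E )], [Y → . E n Y], [Y' → . Y] }  — shift
  I1: { [E → ) . Y n], [E → . ) Y n], [E → . E y], [Y → ) . Y n], [Y → ) . n )], [Y → . ) Y n], [Y → . ) n )], [Y → . * E], [Y → . E )], [Y → . E n Y] }  — shift
  I2: { [E → . ) Y n], [E → . E y], [Y → * . E] }  — shift
  I3: { [E → E . y], [Y → E . )], [Y → E . n Y] }  — shift
  I4: { [Y' → Y .] }  — accept
  I5: { [Y → E ) .] }  — reduce
  I6: { [E → . ) Y n], [E → . E y], [Y → . ) Y n], [Y → . ) n )], [Y → . * E], [Y → . E )], [Y → . E n Y], [Y → E n . Y] }  — shift
  I7: { [E → E y .] }  — reduce
  I8: { [Y → E n Y .] }  — reduce
  I9: { [E → ) . Y n], [E → . ) Y n], [E → . E y], [Y → . ) Y n], [Y → . ) n )], [Y → . * E], [Y → . E )], [Y → . E n Y] }  — shift
  I10: { [E → E . y], [Y → * E .] }  — shift, reduce
  I11: { [E → ) Y . n] }  — shift
  I12: { [E → ) Y n .] }  — reduce
  I13: { [E → ) Y . n], [Y → ) Y . n] }  — shift
  I14: { [Y → ) n . )] }  — shift
  I15: { [Y → ) n ) .] }  — reduce
  I16: { [E → ) Y n .], [Y → ) Y n .] }  — 2 reduces

I16 contains complete items [E → ) Y n .], [Y → ) Y n .] — reduce-reduce conflict.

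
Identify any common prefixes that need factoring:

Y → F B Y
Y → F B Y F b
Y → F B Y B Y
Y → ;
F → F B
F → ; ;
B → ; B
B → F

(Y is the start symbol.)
Left-factoring is needed when two productions for the same non-terminal
share a common prefix on the right-hand side.

Productions for Y:
  Y → F B Y
  Y → F B Y F b
  Y → F B Y B Y
  Y → ;
Productions for F:
  F → F B
  F → ; ;
Productions for B:
  B → ; B
  B → F

Found common prefix 'F B Y' in productions for Y

Answer: Yes, Y has productions with common prefix 'F B Y'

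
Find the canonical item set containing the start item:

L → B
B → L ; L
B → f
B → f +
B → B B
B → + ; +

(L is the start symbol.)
First, augment the grammar with L' → L
I₀ = CLOSURE({ [L' → . L] }):
  [L' → . L] has the dot before L: add [L → . B]
  [L → . B] has the dot before B: add [B → . L ; L], [B → . f], [B → . f +], [B → . B B], [B → . + ; +]
No further items can be added.

I₀ = { [B → . + ; +], [B → . B B], [B → . L ; L], [B → . f +], [B → . f], [L → . B], [L' → . L] }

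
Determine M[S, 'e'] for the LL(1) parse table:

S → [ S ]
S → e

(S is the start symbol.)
To find M[S, 'e'], we find productions for S where 'e' is in the predict set (PREDICT(N → α) = (FIRST(α) \ {ε}) ∪ (FOLLOW(N) if α ⇒* ε)).

S → [ S ]: PREDICT = { '[' }
S → e: PREDICT = { 'e' }
  'e' is in predict set, so this production goes in M[S, 'e']

M[S, 'e'] = S → e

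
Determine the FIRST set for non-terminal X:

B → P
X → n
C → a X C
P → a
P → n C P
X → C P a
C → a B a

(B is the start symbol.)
{ 'a', 'n' }

To compute FIRST(X), examine every production with X on the left-hand side, reading each right-hand side left to right until a non-nullable symbol is reached.

FIRST sets of the other non-terminals involved (by the same procedure, iterated to a fixed point):
  FIRST(C) = { 'a' }

From X → n:
  - n is a terminal: add 'n' and stop
From X → C P a:
  - C is a non-terminal: add FIRST(C) \ {ε} = { 'a' }
    C is not nullable, so stop

Collecting: FIRST(X) = { 'a', 'n' }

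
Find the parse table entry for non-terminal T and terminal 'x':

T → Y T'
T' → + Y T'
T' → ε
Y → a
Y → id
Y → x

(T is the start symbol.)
To find M[T, 'x'], we find productions for T where 'x' is in the predict set (PREDICT(N → α) = (FIRST(α) \ {ε}) ∪ (FOLLOW(N) if α ⇒* ε)).

Relevant sets:
  FIRST(Y) = { 'a', 'id', 'x' }

T → Y T': PREDICT = { 'a', 'id', 'x' }
  'x' is in predict set, so this production goes in M[T, 'x']

M[T, 'x'] = T → Y T'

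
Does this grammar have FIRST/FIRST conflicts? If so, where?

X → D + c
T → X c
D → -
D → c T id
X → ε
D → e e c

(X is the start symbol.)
A FIRST/FIRST conflict occurs when two productions N → α and N → β for the same non-terminal have FIRST(α) ∩ FIRST(β) ≠ ∅ (with ε ∈ FIRST of a nullable right-hand side, so two nullable alternatives also conflict).

FIRST sets of the non-terminals at (or reachable through a nullable prefix from) the front of some alternative:
  FIRST(D) = { '-', 'c', 'e' }

Productions for X:
  X → D + c: FIRST = { '-', 'c', 'e' }
  X → ε: FIRST = { ε }
Productions for D:
  D → -: FIRST = { '-' }
  D → c T id: FIRST = { 'c' }
  D → e e c: FIRST = { 'e' }
T has only one production, so no FIRST/FIRST conflict is possible there.

All alternatives of each non-terminal have pairwise disjoint FIRST sets.

Answer: No FIRST/FIRST conflicts.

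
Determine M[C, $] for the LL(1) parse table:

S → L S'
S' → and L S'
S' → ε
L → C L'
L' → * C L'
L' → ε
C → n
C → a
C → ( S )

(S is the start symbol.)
To find M[C, $], we find productions for C where $ is in the predict set (PREDICT(N → α) = (FIRST(α) \ {ε}) ∪ (FOLLOW(N) if α ⇒* ε)).

C → n: PREDICT = { 'n' }
C → a: PREDICT = { 'a' }
C → ( S ): PREDICT = { '(' }

M[C, $] is empty (no production applies)

Answer: Empty (error entry)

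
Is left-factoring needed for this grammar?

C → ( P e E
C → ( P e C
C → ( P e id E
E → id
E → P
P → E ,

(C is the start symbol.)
Left-factoring is needed when two productions for the same non-terminal
share a common prefix on the right-hand side.

Productions for C:
  C → ( P e E
  C → ( P e C
  C → ( P e id E
Productions for E:
  E → id
  E → P

Found common prefix '( P e' in productions for C

Answer: Yes, C has productions with common prefix '( P e'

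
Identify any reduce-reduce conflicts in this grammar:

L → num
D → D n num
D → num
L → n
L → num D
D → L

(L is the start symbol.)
A reduce-reduce conflict occurs when an LR(0) state has two complete items [A → α .] and [B → β .] — both call for a reduction, and with no lookahead the parser cannot choose between them.

Augment with L' → L and build the canonical LR(0) collection (I0 = CLOSURE({[L' → . L]}), then GOTO on every symbol after a dot until no new states appear). It has 9 states:
  I0: { [L → . n], [L → . num D], [L → . num], [L' → . L] }  — shift
  I1: { [L' → L .] }  — accept
  I2: { [L → n .] }  — reduce
  I3: { [D → . D n num], [D → . L], [D → . num], [L → . n], [L → . num D], [L → . num], [L → num . D], [L → num .] }  — shift, reduce
  I4: { [D → D . n num], [L → num D .] }  — shift, reduce
  I5: { [D → L .] }  — reduce
  I6: { [D → . D n num], [D → . L], [D → . num], [D → num .], [L → . n], [L → . num D], [L → . num], [L → num . D], [L → num .] }  — shift, 2 reduces
  I7: { [D → D n . num] }  — shift
  I8: { [D → D n num .] }  — reduce

I6 contains complete items [D → num .], [L → num .] — reduce-reduce conflict.

Answer: Yes — I6: [D → num .] vs [L → num .]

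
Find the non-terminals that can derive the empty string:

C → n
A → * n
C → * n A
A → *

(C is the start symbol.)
A non-terminal is nullable if it can derive ε (the empty string): either it has an ε-production, or it has a production whose right-hand side consists entirely of nullable non-terminals.

There are no ε-productions, so no non-terminal can derive ε.
No non-terminals are nullable.

Answer: None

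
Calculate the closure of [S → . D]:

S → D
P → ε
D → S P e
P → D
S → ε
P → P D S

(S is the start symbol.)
Start with: [S → . D]
  [S → . D] has the dot before D: add [D → . S P e]
  [D → . S P e] has the dot before S: add [S → .]
No further items can be added.

CLOSURE = { [D → . S P e], [S → . D], [S → .] }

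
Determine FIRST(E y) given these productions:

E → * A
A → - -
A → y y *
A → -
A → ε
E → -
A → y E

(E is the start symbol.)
FIRST sets of the non-terminals involved (from the grammar, by fixed-point iteration):
  FIRST(E) = { '*', '-' }

To compute FIRST(E y), process the symbols left to right:
Symbol E is a non-terminal. Add FIRST(E) \ {ε} = { '*', '-' }
E is not nullable (ε ∉ FIRST(E)), so stop here.
FIRST(E y) = { '*', '-' }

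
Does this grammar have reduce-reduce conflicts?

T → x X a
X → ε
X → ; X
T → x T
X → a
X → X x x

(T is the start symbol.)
A reduce-reduce conflict occurs when an LR(0) state has two complete items [A → α .] and [B → β .] — both call for a reduction, and with no lookahead the parser cannot choose between them.

Augment with T' → T and build the canonical LR(0) collection (I0 = CLOSURE({[T' → . T]}), then GOTO on every symbol after a dot until no new states appear). It has 11 states:
  I0: { [T → . x T], [T → . x X a], [T' → . T] }  — shift
  I1: { [T' → T .] }  — accept
  I2: { [T → . x T], [T → . x X a], [T → x . T], [T → x . X a], [X → . ; X], [X → . X x x], [X → . a], [X → .] }  — shift, reduce
  I3: { [X → . ; X], [X → . X x x], [X → . a], [X → .], [X → ; . X] }  — shift, reduce
  I4: { [T → x T .] }  — reduce
  I5: { [T → x X . a], [X → X . x x] }  — shift
  I6: { [X → a .] }  — reduce
  I7: { [T → x X a .] }  — reduce
  I8: { [X → X x . x] }  — shift
  I9: { [X → X x x .] }  — reduce
  I10: { [X → ; X .], [X → X . x x] }  — shift, reduce

No state contains more than one complete item.

Answer: No reduce-reduce conflicts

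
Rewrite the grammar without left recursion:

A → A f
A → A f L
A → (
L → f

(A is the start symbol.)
A → ( A'
A' → f A'
A' → f L A'
A' → ε
L → f

A is directly left-recursive. The standard transformation for
  A → A α₁ | ... | A α_m | β₁ | ... | β_n
is
  A  → β₁ A' | ... | β_n A'
  A' → α₁ A' | ... | α_m A' | ε

A → ( becomes A → ( A'
A → A f becomes A' → f A'
A → A f L becomes A' → f L A'
Add A' → ε

Productions for other non-terminals are unchanged:
  L → f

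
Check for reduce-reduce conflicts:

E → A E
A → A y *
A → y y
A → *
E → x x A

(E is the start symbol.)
No reduce-reduce conflicts

Augment with E' → E and build the canonical LR(0) collection (I0 = CLOSURE({[E' → . E]}), then GOTO on every symbol after a dot until no new states appear). It has 13 states:
  I0: { [A → . *], [A → . A y *], [A → . y y], [E → . A E], [E → . x x A], [E' → . E] }  — shift
  I1: { [A → * .] }  — reduce
  I2: { [A → . *], [A → . A y *], [A → . y y], [A → A . y *], [E → . A E], [E → . x x A], [E → A . E] }  — shift
  I3: { [E' → E .] }  — accept
  I4: { [E → x . x A] }  — shift
  I5: { [A → y . y] }  — shift
  I6: { [A → y y .] }  — reduce
  I7: { [A → . *], [A → . A y *], [A → . y y], [E → x x . A] }  — shift
  I8: { [A → A . y *], [E → x x A .] }  — shift, reduce
  I9: { [A → A y . *] }  — shift
  I10: { [A → A y * .] }  — reduce
  I11: { [E → A E .] }  — reduce
  I12: { [A → A y . *], [A → y . y] }  — shift

No state contains more than one complete item.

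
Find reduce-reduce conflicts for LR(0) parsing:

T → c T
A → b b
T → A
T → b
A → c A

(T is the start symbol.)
Augment with T' → T and build the canonical LR(0) collection (I0 = CLOSURE({[T' → . T]}), then GOTO on every symbol after a dot until no new states appear). It has 8 states:
  I0: { [A → . b b], [A → . c A], [T → . A], [T → . b], [T → . c T], [T' → . T] }  — shift
  I1: { [T → A .] }  — reduce
  I2: { [T' → T .] }  — accept
  I3: { [A → b . b], [T → b .] }  — shift, reduce
  I4: { [A → . b b], [A → . c A], [A → c . A], [T → . A], [T → . b], [T → . c T], [T → c . T] }  — shift
  I5: { [A → c A .], [T → A .] }  — 2 reduces
  I6: { [T → c T .] }  — reduce
  I7: { [A → b b .] }  — reduce

I5 contains complete items [A → c A .], [T → A .] — reduce-reduce conflict.

Answer: Yes — I5: [A → c A .] vs [T → A .]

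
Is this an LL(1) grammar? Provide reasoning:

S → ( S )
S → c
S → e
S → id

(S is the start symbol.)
A grammar is LL(1) if for each non-terminal N with multiple productions, the predict sets of those productions are pairwise disjoint, where PREDICT(N → α) = (FIRST(α) \ {ε}) ∪ (FOLLOW(N) if α ⇒* ε).

For S:
  PREDICT(S → '(' S ')') = { '(' }
  PREDICT(S → c) = { 'c' }
  PREDICT(S → e) = { 'e' }
  PREDICT(S → id) = { 'id' }

All predict sets are disjoint. The grammar IS LL(1).

Answer: Yes, the grammar is LL(1).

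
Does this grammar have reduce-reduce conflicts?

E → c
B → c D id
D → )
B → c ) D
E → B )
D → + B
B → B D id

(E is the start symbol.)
Yes — I14: [D → ) .] vs [E → B ) .]

Augment with E' → E and build the canonical LR(0) collection (I0 = CLOSURE({[E' → . E]}), then GOTO on every symbol after a dot until no new states appear). It has 15 states:
  I0: { [B → . B D id], [B → . c ) D], [B → . c D id], [E → . B )], [E → . c], [E' → . E] }  — shift
  I1: { [B → B . D id], [D → . )], [D → . + B], [E → B . )] }  — shift
  I2: { [E' → E .] }  — accept
  I3: { [B → c . ) D], [B → c . D id], [D → . )], [D → . + B], [E → c .] }  — shift, reduce
  I4: { [B → c ) . D], [D → ) .], [D → . )], [D → . + B] }  — shift, reduce
  I5: { [B → . B D id], [B → . c ) D], [B → . c D id], [D → + . B] }  — shift
  I6: { [B → c D . id] }  — shift
  I7: { [B → c D id .] }  — reduce
  I8: { [B → B . D id], [D → + B .], [D → . )], [D → . + B] }  — shift, reduce
  I9: { [B → c . ) D], [B → c . D id], [D → . )], [D → . + B] }  — shift
  I10: { [D → ) .] }  — reduce
  I11: { [B → B D . id] }  — shift
  I12: { [B → B D id .] }  — reduce
  I13: { [B → c ) D .] }  — reduce
  I14: { [D → ) .], [E → B ) .] }  — 2 reduces

I14 contains complete items [D → ) .], [E → B ) .] — reduce-reduce conflict.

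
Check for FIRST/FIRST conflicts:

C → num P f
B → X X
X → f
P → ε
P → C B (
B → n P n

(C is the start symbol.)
A FIRST/FIRST conflict occurs when two productions N → α and N → β for the same non-terminal have FIRST(α) ∩ FIRST(β) ≠ ∅ (with ε ∈ FIRST of a nullable right-hand side, so two nullable alternatives also conflict).

FIRST sets of the non-terminals at (or reachable through a nullable prefix from) the front of some alternative:
  FIRST(X) = { 'f' }
  FIRST(C) = { 'num' }

Productions for B:
  B → X X: FIRST = { 'f' }
  B → n P n: FIRST = { 'n' }
Productions for P:
  P → ε: FIRST = { ε }
  P → C B (: FIRST = { 'num' }
C, X have only one production, so no FIRST/FIRST conflict is possible there.

All alternatives of each non-terminal have pairwise disjoint FIRST sets.

Answer: No FIRST/FIRST conflicts.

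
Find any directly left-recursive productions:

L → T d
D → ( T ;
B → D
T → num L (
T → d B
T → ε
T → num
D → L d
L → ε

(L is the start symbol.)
L → T d: starts with T
D → ( T ;: starts with '('
B → D: starts with D
T → num L (: starts with num
T → d B: starts with d
T → ε: starts with ε
T → num: starts with num
D → L d: starts with L
L → ε: starts with ε

No direct left recursion found.

Answer: No direct left recursion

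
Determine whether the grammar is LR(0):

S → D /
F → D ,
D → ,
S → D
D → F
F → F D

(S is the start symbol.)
A grammar is LR(0) if no state in the canonical LR(0) collection has:
  - both a shift item (dot before a terminal) and a complete item (shift-reduce conflict), or
  - two or more complete items (reduce-reduce conflict; the accept item [S' → S .] counts as a complete item here).

Augment with S' → S and build the canonical LR(0) collection (I0 = CLOSURE({[S' → . S]}), then GOTO on every symbol after a dot until no new states appear). It has 8 states:
  I0: { [D → . ,], [D → . F], [F → . D ,], [F → . F D], [S → . D /], [S → . D], [S' → . S] }  — shift
  I1: { [D → , .] }  — reduce
  I2: { [F → D . ,], [S → D . /], [S → D .] }  — shift, reduce
  I3: { [D → . ,], [D → . F], [D → F .], [F → . D ,], [F → . F D], [F → F . D] }  — shift, reduce
  I4: { [S' → S .] }  — accept
  I5: { [F → D . ,], [F → F D .] }  — shift, reduce
  I6: { [F → D , .] }  — reduce
  I7: { [S → D / .] }  — reduce

Conflict in state I2:
  Shift-reduce conflict between [S → D .] and [F → D . ,]
So the grammar is NOT LR(0).

Answer: No. Shift-reduce conflict between [S → D .] and [F → D . ,]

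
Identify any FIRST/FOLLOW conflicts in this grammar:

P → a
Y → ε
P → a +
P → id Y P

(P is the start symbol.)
No FIRST/FOLLOW conflicts.

A FIRST/FOLLOW conflict occurs when a non-terminal N has a nullable alternative N → β (β ⇒* ε) and another alternative N → α with FIRST(α) ∩ FOLLOW(N) ≠ ∅: on such a lookahead the parser cannot decide between expanding α and letting N vanish via β.

Nullable non-terminals: Y.
Y has a nullable alternative but only one production, so nothing to check.

P has no nullable alternative, so no FIRST/FOLLOW check is needed there.

No FIRST/FOLLOW conflicts found.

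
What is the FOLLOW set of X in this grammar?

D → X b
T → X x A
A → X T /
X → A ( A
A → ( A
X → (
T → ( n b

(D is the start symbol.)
{ '(', 'b', 'x' }

To compute FOLLOW(X), find every occurrence of X on a right-hand side N → α X β: add FIRST(β) \ {ε}, and if β is empty or nullable also add FOLLOW(N). Iterate to a fixed point.

In D → X b: X is followed by b, add FIRST(b) \ {ε} = { 'b' }
In T → X x A: X is followed by x A, add FIRST(x A) \ {ε} = { 'x' }
In A → X T /: X is followed by T '/', add FIRST(T '/') \ {ε} = { '(' }

Taking the union: FOLLOW(X) = { '(', 'b', 'x' }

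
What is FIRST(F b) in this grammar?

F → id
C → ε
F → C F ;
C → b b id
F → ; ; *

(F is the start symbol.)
{ ';', 'b', 'id' }

FIRST sets of the non-terminals involved (from the grammar, by fixed-point iteration):
  FIRST(F) = { ';', 'b', 'id' }

To compute FIRST(F b), process the symbols left to right:
Symbol F is a non-terminal. Add FIRST(F) \ {ε} = { ';', 'b', 'id' }
F is not nullable (ε ∉ FIRST(F)), so stop here.
FIRST(F b) = { ';', 'b', 'id' }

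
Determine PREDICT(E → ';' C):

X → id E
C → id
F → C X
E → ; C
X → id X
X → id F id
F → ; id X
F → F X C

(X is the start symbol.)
{ ';' }

PREDICT(E → ';' C) = (FIRST(RHS) \ {ε}) ∪ (FOLLOW(E) if ε ∈ FIRST(RHS), i.e. RHS ⇒* ε)
FIRST(';' C) = { ';' }
ε ∉ FIRST(';' C), so FOLLOW(E) is not added.
PREDICT(E → ';' C) = { ';' }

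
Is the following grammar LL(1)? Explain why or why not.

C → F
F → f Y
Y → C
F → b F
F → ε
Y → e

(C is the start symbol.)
Relevant sets:
  FIRST(C) = { 'b', 'f', ε }
  FOLLOW(F) = { $ }
  FOLLOW(Y) = { $ }

For F:
  PREDICT(F → f Y) = { 'f' }
  PREDICT(F → b F) = { 'b' }
  PREDICT(F → ε) = { $ }
For Y:
  PREDICT(Y → C) = { $, 'b', 'f' }
  PREDICT(Y → e) = { 'e' }
C has a single production, so nothing to check there.

All predict sets are disjoint. The grammar IS LL(1).

Answer: Yes, the grammar is LL(1).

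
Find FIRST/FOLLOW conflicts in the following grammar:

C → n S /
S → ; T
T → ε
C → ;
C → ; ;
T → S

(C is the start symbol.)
A FIRST/FOLLOW conflict occurs when a non-terminal N has a nullable alternative N → β (β ⇒* ε) and another alternative N → α with FIRST(α) ∩ FOLLOW(N) ≠ ∅: on such a lookahead the parser cannot decide between expanding α and letting N vanish via β.

Nullable non-terminals: T.
FIRST sets used below: FIRST(S) = { ';' }

T: nullable alternative(s) T → ε; FOLLOW(T) = { '/' }
  T → ε: FIRST \ {ε} = { } — this is the only nullable alternative, skip
  T → S: FIRST \ {ε} = { ';' } — disjoint from FOLLOW(T)

C, S have no nullable alternative, so no FIRST/FOLLOW check is needed there.

No FIRST/FOLLOW conflicts found.

Answer: No FIRST/FOLLOW conflicts.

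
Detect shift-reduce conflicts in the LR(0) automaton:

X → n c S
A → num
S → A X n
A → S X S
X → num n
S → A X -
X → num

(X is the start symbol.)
Yes — I3: [X → num .] vs [X → num . n]; I7: [X → n c S .] vs [X → . n c S]; I10: [A → S X S .] vs [X → . n c S]

A shift-reduce conflict occurs when an LR(0) state has both:
  - a complete (reduce) item [A → α .] (dot at the end), and
  - a shift item [B → β . c γ] (dot before a terminal).

Augment with X' → X and build the canonical LR(0) collection (I0 = CLOSURE({[X' → . X]}), then GOTO on every symbol after a dot until no new states appear). It has 14 states:
  I0: { [X → . n c S], [X → . num n], [X → . num], [X' → . X] }  — shift
  I1: { [X' → X .] }  — accept
  I2: { [X → n . c S] }  — shift
  I3: { [X → num . n], [X → num .] }  — shift, reduce
  I4: { [X → num n .] }  — reduce
  I5: { [A → . S X S], [A → . num], [S → . A X -], [S → . A X n], [X → n c . S] }  — shift
  I6: { [S → A . X -], [S → A . X n], [X → . n c S], [X → . num n], [X → . num] }  — shift
  I7: { [A → S . X S], [X → . n c S], [X → . num n], [X → . num], [X → n c S .] }  — shift, reduce
  I8: { [A → num .] }  — reduce
  I9: { [A → . S X S], [A → . num], [A → S X . S], [S → . A X -], [S → . A X n] }  — shift
  I10: { [A → S . X S], [A → S X S .], [X → . n c S], [X → . num n], [X → . num] }  — shift, reduce
  I11: { [S → A X . -], [S → A X . n] }  — shift
  I12: { [S → A X - .] }  — reduce
  I13: { [S → A X n .] }  — reduce

I3 contains reduce item [X → num .] and shift item [X → num . n] — shift-reduce conflict.
I7 contains reduce item [X → n c S .] and shift items [X → . n c S], [X → . num], [X → . num n] — shift-reduce conflict.
I10 contains reduce item [A → S X S .] and shift items [X → . n c S], [X → . num], [X → . num n] — shift-reduce conflict.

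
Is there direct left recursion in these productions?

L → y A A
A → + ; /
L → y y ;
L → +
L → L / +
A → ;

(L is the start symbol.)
L → y A A: starts with y
A → + ; /: starts with '+'
L → y y ;: starts with y
L → +: starts with '+'
L → L / +: LEFT RECURSIVE (starts with L)
A → ;: starts with ';'

The grammar has direct left recursion on: L.

Answer: Yes, L is left-recursive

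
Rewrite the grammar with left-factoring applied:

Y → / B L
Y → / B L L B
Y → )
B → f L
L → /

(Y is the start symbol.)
Left-factoring transforms A → αβ₁ | αβ₂ into A → αA' and A' → β₁ | β₂
(α is the longest common prefix among the alternatives). Repeat until
no nonterminal has two alternatives with a common prefix.

Round 1: Y has alternatives sharing prefix '/ B L'. Introduce Y': Y → / B L Y'
  Add: Y' → ε
  Add: Y' → L B

No remaining common prefixes — done.

Resulting grammar:
Y → / B L Y'
Y' → ε
Y' → L B
Y → )
B → f L
L → /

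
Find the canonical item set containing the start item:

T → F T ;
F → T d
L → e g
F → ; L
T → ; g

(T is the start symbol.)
{ [F → . ; L], [F → . T d], [T → . ; g], [T → . F T ;], [T' → . T] }

First, augment the grammar with T' → T
I₀ = CLOSURE({ [T' → . T] }):
  [T' → . T] has the dot before T: add [T → . F T ;], [T → . ; g]
  [T → . F T ;] has the dot before F: add [F → . T d], [F → . ; L]
No further items can be added.

I₀ = { [F → . ; L], [F → . T d], [T → . ; g], [T → . F T ;], [T' → . T] }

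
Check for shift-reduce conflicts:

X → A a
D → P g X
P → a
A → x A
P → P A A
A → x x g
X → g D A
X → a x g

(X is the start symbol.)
A shift-reduce conflict occurs when an LR(0) state has both:
  - a complete (reduce) item [A → α .] (dot at the end), and
  - a shift item [B → β . c γ] (dot before a terminal).

Augment with X' → X and build the canonical LR(0) collection (I0 = CLOSURE({[X' → . X]}), then GOTO on every symbol after a dot until no new states appear). It has 20 states:
  I0: { [A → . x A], [A → . x x g], [X → . A a], [X → . a x g], [X → . g D A], [X' → . X] }  — shift
  I1: { [X → A . a] }  — shift
  I2: { [X' → X .] }  — accept
  I3: { [X → a . x g] }  — shift
  I4: { [D → . P g X], [P → . P A A], [P → . a], [X → g . D A] }  — shift
  I5: { [A → . x A], [A → . x x g], [A → x . A], [A → x . x g] }  — shift
  I6: { [A → x A .] }  — reduce
  I7: { [A → . x A], [A → . x x g], [A → x . A], [A → x . x g], [A → x x . g] }  — shift
  I8: { [A → x x g .] }  — reduce
  I9: { [A → . x A], [A → . x x g], [X → g D . A] }  — shift
  I10: { [A → . x A], [A → . x x g], [D → P . g X], [P → P . A A] }  — shift
  I11: { [P → a .] }  — reduce
  I12: { [A → . x A], [A → . x x g], [P → P A . A] }  — shift
  I13: { [A → . x A], [A → . x x g], [D → P g . X], [X → . A a], [X → . a x g], [X → . g D A] }  — shift
  I14: { [D → P g X .] }  — reduce
  I15: { [P → P A A .] }  — reduce
  I16: { [X → g D A .] }  — reduce
  I17: { [X → a x . g] }  — shift
  I18: { [X → a x g .] }  — reduce
  I19: { [X → A a .] }  — reduce

No state contains both a complete item and a shift item.

Answer: No shift-reduce conflicts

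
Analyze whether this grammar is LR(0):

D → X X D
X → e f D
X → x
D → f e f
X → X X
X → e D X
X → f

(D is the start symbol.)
No. Shift-reduce conflict between [X → f .] and [D → f . e f]

A grammar is LR(0) if no state in the canonical LR(0) collection has:
  - both a shift item (dot before a terminal) and a complete item (shift-reduce conflict), or
  - two or more complete items (reduce-reduce conflict; the accept item [D' → D .] counts as a complete item here).

Augment with D' → D and build the canonical LR(0) collection (I0 = CLOSURE({[D' → . D]}), then GOTO on every symbol after a dot until no new states appear). It has 19 states:
  I0: { [D → . X X D], [D → . f e f], [D' → . D], [X → . X X], [X → . e D X], [X → . e f D], [X → . f], [X → . x] }  — shift
  I1: { [D' → D .] }  — accept
  I2: { [D → X . X D], [X → . X X], [X → . e D X], [X → . e f D], [X → . f], [X → . x], [X → X . X] }  — shift
  I3: { [D → . X X D], [D → . f e f], [X → . X X], [X → . e D X], [X → . e f D], [X → . f], [X → . x], [X → e . D X], [X → e . f D] }  — shift
  I4: { [D → f . e f], [X → f .] }  — shift, reduce
  I5: { [X → x .] }  — reduce
  I6: { [D → f e . f] }  — shift
  I7: { [D → f e f .] }  — reduce
  I8: { [X → . X X], [X → . e D X], [X → . e f D], [X → . f], [X → . x], [X → e D . X] }  — shift
  I9: { [D → . X X D], [D → . f e f], [D → f . e f], [X → . X X], [X → . e D X], [X → . e f D], [X → . f], [X → . x], [X → e f . D], [X → f .] }  — shift, reduce
  I10: { [X → e f D .] }  — reduce
  I11: { [D → . X X D], [D → . f e f], [D → f e . f], [X → . X X], [X → . e D X], [X → . e f D], [X → . f], [X → . x], [X → e . D X], [X → e . f D] }  — shift
  I12: { [D → . X X D], [D → . f e f], [D → f . e f], [D → f e f .], [X → . X X], [X → . e D X], [X → . e f D], [X → . f], [X → . x], [X → e f . D], [X → f .] }  — shift, 2 reduces
  I13: { [X → . X X], [X → . e D X], [X → . e f D], [X → . f], [X → . x], [X → X . X], [X → e D X .] }  — shift, reduce
  I14: { [X → f .] }  — reduce
  I15: { [X → . X X], [X → . e D X], [X → . e f D], [X → . f], [X → . x], [X → X . X], [X → X X .] }  — shift, reduce
  I16: { [D → . X X D], [D → . f e f], [D → X X . D], [X → . X X], [X → . e D X], [X → . e f D], [X → . f], [X → . x], [X → X . X], [X → X X .] }  — shift, reduce
  I17: { [D → X X D .] }  — reduce
  I18: { [D → X . X D], [X → . X X], [X → . e D X], [X → . e f D], [X → . f], [X → . x], [X → X . X], [X → X X .] }  — shift, reduce

Conflict in state I4:
  Shift-reduce conflict between [X → f .] and [D → f . e f]
So the grammar is NOT LR(0).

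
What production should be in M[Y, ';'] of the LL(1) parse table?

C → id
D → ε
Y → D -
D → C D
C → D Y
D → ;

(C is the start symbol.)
Y → D -

To find M[Y, ';'], we find productions for Y where ';' is in the predict set (PREDICT(N → α) = (FIRST(α) \ {ε}) ∪ (FOLLOW(N) if α ⇒* ε)).

Relevant sets:
  FIRST(D) = { '-', ';', 'id', ε }

Y → D -: PREDICT = { '-', ';', 'id' }
  ';' is in predict set, so this production goes in M[Y, ';']

M[Y, ';'] = Y → D -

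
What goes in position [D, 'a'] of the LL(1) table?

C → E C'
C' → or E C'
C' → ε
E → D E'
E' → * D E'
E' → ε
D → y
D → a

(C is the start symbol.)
D → a

To find M[D, 'a'], we find productions for D where 'a' is in the predict set (PREDICT(N → α) = (FIRST(α) \ {ε}) ∪ (FOLLOW(N) if α ⇒* ε)).

D → y: PREDICT = { 'y' }
D → a: PREDICT = { 'a' }
  'a' is in predict set, so this production goes in M[D, 'a']

M[D, 'a'] = D → a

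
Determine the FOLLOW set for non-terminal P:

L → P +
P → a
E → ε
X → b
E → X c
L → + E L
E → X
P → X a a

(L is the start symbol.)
To compute FOLLOW(P), find every occurrence of P on a right-hand side N → α P β: add FIRST(β) \ {ε}, and if β is empty or nullable also add FOLLOW(N). Iterate to a fixed point.

In L → P +: P is followed by '+', add FIRST('+') \ {ε} = { '+' }

Taking the union: FOLLOW(P) = { '+' }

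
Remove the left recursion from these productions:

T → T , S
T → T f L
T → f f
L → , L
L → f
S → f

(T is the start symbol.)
T → f f T'
T' → , S T'
T' → f L T'
T' → ε
L → , L
L → f
S → f

T is directly left-recursive. The standard transformation for
  A → A α₁ | ... | A α_m | β₁ | ... | β_n
is
  A  → β₁ A' | ... | β_n A'
  A' → α₁ A' | ... | α_m A' | ε

T → f f becomes T → f f T'
T → T , S becomes T' → , S T'
T → T f L becomes T' → f L T'
Add T' → ε

Productions for other non-terminals are unchanged:
  L → , L
  L → f
  S → f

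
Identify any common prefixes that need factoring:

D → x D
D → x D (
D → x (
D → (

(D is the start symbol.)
Left-factoring is needed when two productions for the same non-terminal
share a common prefix on the right-hand side.

Productions for D:
  D → x D
  D → x D (
  D → x (
  D → (

Found common prefix 'x' in productions for D

Answer: Yes, D has productions with common prefix 'x'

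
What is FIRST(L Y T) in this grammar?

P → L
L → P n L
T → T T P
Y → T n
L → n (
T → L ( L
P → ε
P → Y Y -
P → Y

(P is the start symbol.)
FIRST sets of the non-terminals involved (from the grammar, by fixed-point iteration):
  FIRST(L) = { 'n' }

To compute FIRST(L Y T), process the symbols left to right:
Symbol L is a non-terminal. Add FIRST(L) \ {ε} = { 'n' }
L is not nullable (ε ∉ FIRST(L)), so stop here.
FIRST(L Y T) = { 'n' }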